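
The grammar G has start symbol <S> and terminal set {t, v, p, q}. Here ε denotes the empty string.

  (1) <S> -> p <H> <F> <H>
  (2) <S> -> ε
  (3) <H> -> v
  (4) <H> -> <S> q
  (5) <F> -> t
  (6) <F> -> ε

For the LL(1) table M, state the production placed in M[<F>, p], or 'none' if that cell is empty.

FIRST(<S>): from <S>->p <H> <F> <H> we get {p}; from <S>->ε we get {ε}. So FIRST(<S>) = {ε, p}.
FIRST(<F>): from <F>->t we get {t}; from <F>->ε we get {ε}. So FIRST(<F>) = {ε, t}.
FIRST(<H>): from <H>->v we get {v}; from <H>-><S> q we get {p, q}. So FIRST(<H>) = {p, q, v}.
FOLLOW(<S>) includes $ since <S> is the start symbol.
FOLLOW(<F>): in <S>->p <H> <F> <H>, <F> is followed by <H> with FIRST {p, q, v}. Thus FOLLOW(<F>) = {p, q, v}.
For <F> -> t: FIRST(t) = {t}, so it goes in M[<F>, t] for t ∈ {t}.
For <F> -> ε: FIRST(ε) = {ε}, so it goes in M[<F>, t] for t ∈ {}; since ε ∈ FIRST, also for every t ∈ FOLLOW(<F>) = {p, q, v}.

<F> -> ε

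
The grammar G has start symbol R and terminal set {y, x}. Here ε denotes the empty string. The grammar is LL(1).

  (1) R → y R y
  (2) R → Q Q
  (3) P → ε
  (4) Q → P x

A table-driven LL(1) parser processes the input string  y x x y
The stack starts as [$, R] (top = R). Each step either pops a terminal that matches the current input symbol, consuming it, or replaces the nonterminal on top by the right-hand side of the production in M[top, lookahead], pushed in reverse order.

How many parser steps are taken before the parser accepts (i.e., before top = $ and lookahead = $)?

10

      Stack      Input      Action
   1  $ R        y x x y $  expand R → y R y
   2  $ y R y    y x x y $  match y
   3  $ y R      x x y $    expand R → Q Q
   4  $ y Q Q    x x y $    expand Q → P x
   5  $ y Q x P  x x y $    expand P → ε
   6  $ y Q x    x x y $    match x
   7  $ y Q      x y $      expand Q → P x
   8  $ y x P    x y $      expand P → ε
   9  $ y x      x y $      match x
  10  $ y        y $        match y
Accept reached after 10 steps.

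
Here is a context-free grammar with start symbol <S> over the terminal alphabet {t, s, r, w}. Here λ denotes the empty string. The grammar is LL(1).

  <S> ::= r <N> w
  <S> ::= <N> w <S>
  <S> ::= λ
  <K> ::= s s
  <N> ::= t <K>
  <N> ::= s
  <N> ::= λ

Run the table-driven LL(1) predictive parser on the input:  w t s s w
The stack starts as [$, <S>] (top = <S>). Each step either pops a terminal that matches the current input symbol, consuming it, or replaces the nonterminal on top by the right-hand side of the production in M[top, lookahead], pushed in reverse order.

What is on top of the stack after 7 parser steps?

s

     Stack          Input        Action
  1  $ <S>          w t s s w $  expand <S> ::= <N> w <S>
  2  $ <S> w <N>    w t s s w $  expand <N> ::= λ
  3  $ <S> w        w t s s w $  match w
  4  $ <S>          t s s w $    expand <S> ::= <N> w <S>
  5  $ <S> w <N>    t s s w $    expand <N> ::= t <K>
  6  $ <S> w <K> t  t s s w $    match t
  7  $ <S> w <K>    s s w $      expand <K> ::= s s
Stack after step 7: $ <S> w s s (top = s).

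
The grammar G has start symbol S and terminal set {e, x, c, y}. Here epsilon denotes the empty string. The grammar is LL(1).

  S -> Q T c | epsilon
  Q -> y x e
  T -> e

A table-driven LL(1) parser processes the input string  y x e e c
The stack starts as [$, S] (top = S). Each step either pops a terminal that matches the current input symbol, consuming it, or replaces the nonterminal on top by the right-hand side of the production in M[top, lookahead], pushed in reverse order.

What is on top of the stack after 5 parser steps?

     Stack        Input        Action
  1  $ S          y x e e c $  expand S -> Q T c
  2  $ c T Q      y x e e c $  expand Q -> y x e
  3  $ c T e x y  y x e e c $  match y
  4  $ c T e x    x e e c $    match x
  5  $ c T e      e e c $      match e
Stack after step 5: $ c T (top = T).

T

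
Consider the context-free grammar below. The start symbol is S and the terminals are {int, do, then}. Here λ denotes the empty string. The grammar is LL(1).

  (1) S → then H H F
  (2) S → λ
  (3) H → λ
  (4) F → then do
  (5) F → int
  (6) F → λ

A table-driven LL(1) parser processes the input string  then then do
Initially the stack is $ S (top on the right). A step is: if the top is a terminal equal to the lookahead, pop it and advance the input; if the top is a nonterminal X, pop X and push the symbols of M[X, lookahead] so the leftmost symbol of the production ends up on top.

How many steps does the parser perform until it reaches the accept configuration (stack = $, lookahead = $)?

7

step 1: stack=$ S  input=then then do $  — expand S → then H H F
step 2: stack=$ F H H then  input=then then do $  — match then
step 3: stack=$ F H H  input=then do $  — expand H → λ
step 4: stack=$ F H  input=then do $  — expand H → λ
step 5: stack=$ F  input=then do $  — expand F → then do
step 6: stack=$ do then  input=then do $  — match then
step 7: stack=$ do  input=do $  — match do
Accept reached after 7 steps.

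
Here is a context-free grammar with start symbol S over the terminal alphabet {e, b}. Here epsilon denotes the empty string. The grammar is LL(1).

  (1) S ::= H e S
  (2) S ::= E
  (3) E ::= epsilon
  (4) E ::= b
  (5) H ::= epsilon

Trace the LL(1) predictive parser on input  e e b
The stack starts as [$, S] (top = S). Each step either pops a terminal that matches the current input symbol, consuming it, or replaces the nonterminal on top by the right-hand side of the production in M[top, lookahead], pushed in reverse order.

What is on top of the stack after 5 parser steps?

e

     Stack    Input    Action
  1  $ S      e e b $  expand S ::= H e S
  2  $ S e H  e e b $  expand H ::= epsilon
  3  $ S e    e e b $  match e
  4  $ S      e b $    expand S ::= H e S
  5  $ S e H  e b $    expand H ::= epsilon
Stack after step 5: $ S e (top = e).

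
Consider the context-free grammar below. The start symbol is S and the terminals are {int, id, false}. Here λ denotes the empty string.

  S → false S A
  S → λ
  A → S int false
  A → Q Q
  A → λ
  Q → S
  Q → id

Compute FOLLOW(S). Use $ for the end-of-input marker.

FIRST(S) = {λ, false}
FIRST(Q) = {λ, false, id}  (via S)
FIRST(A) = {λ, false, id, int}  (via S int false, Q Q)
FOLLOW(S) includes $ since S is the start symbol.
FOLLOW(S): in S→false S A, S is followed by A with FIRST {λ, false, id, int}; in S→false S A, the suffix after S is nullable (adds nothing new); in A→S int false, S is followed by int false with FIRST {int}; in Q→S, the suffix after S is empty, so FOLLOW(S) ⊇ FOLLOW(Q) = {$, false, id, int}. Thus FOLLOW(S) = {$, false, id, int}.
FOLLOW(A): in S→false S A, the suffix after A is empty, so FOLLOW(A) ⊇ FOLLOW(S) = {$, false, id, int}. Thus FOLLOW(A) = {$, false, id, int}.
FOLLOW(Q): in A→Q Q (occurrence 1), Q is followed by Q with FIRST {λ, false, id}; in A→Q Q (occurrence 1), the suffix after Q is nullable, so FOLLOW(Q) ⊇ FOLLOW(A) = {$, false, id, int}; in A→Q Q (occurrence 2), the suffix after Q is empty, so FOLLOW(Q) ⊇ FOLLOW(A) = {$, false, id, int}. Thus FOLLOW(Q) = {$, false, id, int}.

{$, false, id, int}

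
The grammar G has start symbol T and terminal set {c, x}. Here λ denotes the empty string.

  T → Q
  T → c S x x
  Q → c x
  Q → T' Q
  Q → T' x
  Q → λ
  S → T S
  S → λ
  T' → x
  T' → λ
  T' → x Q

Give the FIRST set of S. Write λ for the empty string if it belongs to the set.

{λ, c, x}

FIRST(T') = {λ, x}
FIRST(Q) = {λ, c, x}  (via T' Q, T' x)
FIRST(T) = {λ, c, x}  (via Q)
FIRST(S) = {λ, c, x}  (via T S)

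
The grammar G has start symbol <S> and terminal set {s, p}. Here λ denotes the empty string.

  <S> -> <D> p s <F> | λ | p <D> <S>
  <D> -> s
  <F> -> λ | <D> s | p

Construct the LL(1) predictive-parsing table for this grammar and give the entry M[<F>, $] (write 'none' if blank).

<F> -> λ

FIRST(<D>): from <D>->s we get {s}. So FIRST(<D>) = {s}.
FIRST(<S>): from <S>-><D> p s <F> we get {s}; from <S>->λ we get {λ}; from <S>->p <D> <S> we get {p}. So FIRST(<S>) = {λ, p, s}.
FIRST(<F>): from <F>->λ we get {λ}; from <F>-><D> s we get {s}; from <F>->p we get {p}. So FIRST(<F>) = {λ, p, s}.
FOLLOW(<S>) includes $ since <S> is the start symbol.
FOLLOW(<S>): in <S>->p <D> <S>, the suffix after <S> is empty (adds nothing new). Thus FOLLOW(<S>) = {$}.
FOLLOW(<F>): in <S>-><D> p s <F>, the suffix after <F> is empty, so FOLLOW(<F>) ⊇ FOLLOW(<S>) = {$}. Thus FOLLOW(<F>) = {$}.
For <F> -> λ: FIRST(λ) = {λ}, so it goes in M[<F>, t] for t ∈ {}; since λ ∈ FIRST, also for every t ∈ FOLLOW(<F>) = {$}.
For <F> -> <D> s: FIRST(<D> s) = {s}, so it goes in M[<F>, t] for t ∈ {s}.
For <F> -> p: FIRST(p) = {p}, so it goes in M[<F>, t] for t ∈ {p}.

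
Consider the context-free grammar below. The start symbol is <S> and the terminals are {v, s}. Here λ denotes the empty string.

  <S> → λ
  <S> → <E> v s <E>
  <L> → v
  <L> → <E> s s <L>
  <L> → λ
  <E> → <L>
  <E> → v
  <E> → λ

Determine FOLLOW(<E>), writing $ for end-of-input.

{$, s, v}

FIRST(<S>): from <S>→λ we get {λ}; from <S>→<E> v s <E> we get {s, v}. So FIRST(<S>) = {λ, s, v}.
FIRST(<L>): from <L>→v we get {v}; from <L>→<E> s s <L> we get {s, v}; from <L>→λ we get {λ}. So FIRST(<L>) = {λ, s, v}.
FIRST(<E>): from <E>→<L> we get {λ, s, v}; from <E>→v we get {v}; from <E>→λ we get {λ}. So FIRST(<E>) = {λ, s, v}.
FOLLOW(<S>) includes $ since <S> is the start symbol.
FOLLOW(<S>): <S> appears on no right-hand side. Thus FOLLOW(<S>) = {$}.
FOLLOW(<E>): in <S>→<E> v s <E> (occurrence 1), <E> is followed by v s <E> with FIRST {v}; in <S>→<E> v s <E> (occurrence 2), the suffix after <E> is empty, so FOLLOW(<E>) ⊇ FOLLOW(<S>) = {$}; in <L>→<E> s s <L>, <E> is followed by s s <L> with FIRST {s}. Thus FOLLOW(<E>) = {$, s, v}.
FOLLOW(<L>): in <L>→<E> s s <L>, the suffix after <L> is empty (adds nothing new); in <E>→<L>, the suffix after <L> is empty, so FOLLOW(<L>) ⊇ FOLLOW(<E>) = {$, s, v}. Thus FOLLOW(<L>) = {$, s, v}.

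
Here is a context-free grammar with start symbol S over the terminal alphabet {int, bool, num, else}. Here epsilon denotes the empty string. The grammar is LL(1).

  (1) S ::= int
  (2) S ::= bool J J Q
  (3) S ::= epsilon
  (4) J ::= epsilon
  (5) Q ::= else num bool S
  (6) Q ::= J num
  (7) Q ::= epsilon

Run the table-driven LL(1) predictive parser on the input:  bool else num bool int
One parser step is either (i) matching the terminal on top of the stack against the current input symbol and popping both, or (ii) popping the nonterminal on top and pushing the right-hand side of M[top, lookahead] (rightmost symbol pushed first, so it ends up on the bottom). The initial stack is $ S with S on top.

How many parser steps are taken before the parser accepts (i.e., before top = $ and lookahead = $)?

step 1: stack=$ S  input=bool else num bool int $  — expand S ::= bool J J Q
step 2: stack=$ Q J J bool  input=bool else num bool int $  — match bool
step 3: stack=$ Q J J  input=else num bool int $  — expand J ::= epsilon
step 4: stack=$ Q J  input=else num bool int $  — expand J ::= epsilon
step 5: stack=$ Q  input=else num bool int $  — expand Q ::= else num bool S
step 6: stack=$ S bool num else  input=else num bool int $  — match else
step 7: stack=$ S bool num  input=num bool int $  — match num
step 8: stack=$ S bool  input=bool int $  — match bool
step 9: stack=$ S  input=int $  — expand S ::= int
step 10: stack=$ int  input=int $  — match int
Accept reached after 10 steps.

10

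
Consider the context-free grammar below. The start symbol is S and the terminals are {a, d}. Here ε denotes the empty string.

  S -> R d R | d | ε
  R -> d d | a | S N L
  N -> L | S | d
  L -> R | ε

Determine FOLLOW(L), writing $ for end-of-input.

FIRST(S) = {ε, a, d}  (via R d R)
FIRST(R) = {ε, a, d}  (via S N L)
FIRST(L) = {ε, a, d}  (via R)
FIRST(N) = {ε, a, d}  (via L, S)
FOLLOW(S) includes $ since S is the start symbol.
FOLLOW(S): in R->S N L, S is followed by N L with FIRST {ε, a, d}; in R->S N L, the suffix after S is nullable, so FOLLOW(S) ⊇ FOLLOW(R) = {$, a, d}; in N->S, the suffix after S is empty, so FOLLOW(S) ⊇ FOLLOW(N) = {$, a, d}. Thus FOLLOW(S) = {$, a, d}.
FOLLOW(R): in S->R d R (occurrence 1), R is followed by d R with FIRST {d}; in S->R d R (occurrence 2), the suffix after R is empty, so FOLLOW(R) ⊇ FOLLOW(S) = {$, a, d}; in L->R, the suffix after R is empty, so FOLLOW(R) ⊇ FOLLOW(L) = {$, a, d}. Thus FOLLOW(R) = {$, a, d}.
FOLLOW(N): in R->S N L, N is followed by L with FIRST {ε, a, d}; in R->S N L, the suffix after N is nullable, so FOLLOW(N) ⊇ FOLLOW(R) = {$, a, d}. Thus FOLLOW(N) = {$, a, d}.
FOLLOW(L): in R->S N L, the suffix after L is empty, so FOLLOW(L) ⊇ FOLLOW(R) = {$, a, d}; in N->L, the suffix after L is empty, so FOLLOW(L) ⊇ FOLLOW(N) = {$, a, d}. Thus FOLLOW(L) = {$, a, d}.

{$, a, d}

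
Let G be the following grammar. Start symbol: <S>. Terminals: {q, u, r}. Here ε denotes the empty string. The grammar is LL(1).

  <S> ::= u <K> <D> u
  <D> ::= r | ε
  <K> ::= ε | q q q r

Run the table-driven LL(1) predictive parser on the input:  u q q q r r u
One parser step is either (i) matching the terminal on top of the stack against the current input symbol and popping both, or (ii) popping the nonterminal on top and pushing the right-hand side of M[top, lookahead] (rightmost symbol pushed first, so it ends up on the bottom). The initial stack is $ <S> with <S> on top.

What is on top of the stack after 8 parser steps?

r

     Stack            Input            Action
  1  $ <S>            u q q q r r u $  expand <S> ::= u <K> <D> u
  2  $ u <D> <K> u    u q q q r r u $  match u
  3  $ u <D> <K>      q q q r r u $    expand <K> ::= q q q r
  4  $ u <D> r q q q  q q q r r u $    match q
  5  $ u <D> r q q    q q r r u $      match q
  6  $ u <D> r q      q r r u $        match q
  7  $ u <D> r        r r u $          match r
  8  $ u <D>          r u $            expand <D> ::= r
Stack after step 8: $ u r (top = r).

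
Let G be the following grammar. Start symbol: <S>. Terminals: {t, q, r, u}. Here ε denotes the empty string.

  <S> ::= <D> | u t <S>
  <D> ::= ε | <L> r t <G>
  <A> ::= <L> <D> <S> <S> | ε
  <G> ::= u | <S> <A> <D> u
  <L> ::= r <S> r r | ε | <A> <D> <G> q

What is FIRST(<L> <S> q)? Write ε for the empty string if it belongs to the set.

FIRST(<S>) = {ε, r, u}  (via <D>)
FIRST(<D>) = {ε, r, u}  (via <L> r t <G>)
FIRST(<A>) = {ε, r, u}  (via <L> <D> <S> <S>)
FIRST(<G>) = {r, u}  (via <S> <A> <D> u)
FIRST(<L>) = {ε, r, u}  (via <A> <D> <G> q)
FIRST(<L> <S> q): take FIRST of each symbol in turn, carrying on past any symbol whose FIRST contains ε; result {q, r, u}.

{q, r, u}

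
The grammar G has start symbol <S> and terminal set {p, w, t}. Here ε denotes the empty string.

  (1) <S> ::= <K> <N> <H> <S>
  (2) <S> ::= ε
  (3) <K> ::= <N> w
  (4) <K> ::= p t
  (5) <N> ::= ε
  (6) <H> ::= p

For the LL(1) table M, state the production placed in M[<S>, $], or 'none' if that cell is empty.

<S> ::= ε

FIRST(<N>): from <N>::=ε we get {ε}. So FIRST(<N>) = {ε}.
FIRST(<H>): from <H>::=p we get {p}. So FIRST(<H>) = {p}.
FIRST(<K>): from <K>::=<N> w we get {w}; from <K>::=p t we get {p}. So FIRST(<K>) = {p, w}.
FIRST(<S>): from <S>::=<K> <N> <H> <S> we get {p, w}; from <S>::=ε we get {ε}. So FIRST(<S>) = {ε, p, w}.
FOLLOW(<S>) includes $ since <S> is the start symbol.
FOLLOW(<S>): in <S>::=<K> <N> <H> <S>, the suffix after <S> is empty (adds nothing new). Thus FOLLOW(<S>) = {$}.
For <S> ::= <K> <N> <H> <S>: FIRST(<K> <N> <H> <S>) = {p, w}, so it goes in M[<S>, t] for t ∈ {p, w}.
For <S> ::= ε: FIRST(ε) = {ε}, so it goes in M[<S>, t] for t ∈ {}; since ε ∈ FIRST, also for every t ∈ FOLLOW(<S>) = {$}.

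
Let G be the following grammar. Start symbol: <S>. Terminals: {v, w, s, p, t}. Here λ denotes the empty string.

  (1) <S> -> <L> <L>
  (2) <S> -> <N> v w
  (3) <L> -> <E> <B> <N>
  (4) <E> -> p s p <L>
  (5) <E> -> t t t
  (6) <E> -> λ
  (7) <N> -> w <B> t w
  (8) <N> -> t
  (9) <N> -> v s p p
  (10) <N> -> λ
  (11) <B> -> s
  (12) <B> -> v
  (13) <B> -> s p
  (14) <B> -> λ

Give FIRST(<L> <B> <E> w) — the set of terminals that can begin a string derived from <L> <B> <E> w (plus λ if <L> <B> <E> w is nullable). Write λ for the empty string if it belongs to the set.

FIRST(<E>): from <E>->p s p <L> we get {p}; from <E>->t t t we get {t}; from <E>->λ we get {λ}. So FIRST(<E>) = {λ, p, t}.
FIRST(<N>): from <N>->w <B> t w we get {w}; from <N>->t we get {t}; from <N>->v s p p we get {v}; from <N>->λ we get {λ}. So FIRST(<N>) = {λ, t, v, w}.
FIRST(<B>): from <B>->s we get {s}; from <B>->v we get {v}; from <B>->s p we get {s}; from <B>->λ we get {λ}. So FIRST(<B>) = {λ, s, v}.
FIRST(<L>): from <L>-><E> <B> <N> we get {λ, p, s, t, v, w}. So FIRST(<L>) = {λ, p, s, t, v, w}.
FIRST(<S>): from <S>-><L> <L> we get {λ, p, s, t, v, w}; from <S>-><N> v w we get {t, v, w}. So FIRST(<S>) = {λ, p, s, t, v, w}.
FIRST(<L> <B> <E> w): take FIRST of each symbol in turn, carrying on past any symbol whose FIRST contains λ; result {p, s, t, v, w}.

{p, s, t, v, w}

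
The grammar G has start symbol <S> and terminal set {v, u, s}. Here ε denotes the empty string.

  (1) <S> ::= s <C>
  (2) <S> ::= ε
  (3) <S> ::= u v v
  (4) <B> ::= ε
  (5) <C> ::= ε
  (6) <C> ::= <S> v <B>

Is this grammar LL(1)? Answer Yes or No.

FIRST(<S>) = {ε, s, u}
FIRST(<B>) = {ε}
FIRST(<C>) = {ε, s, u, v}
FOLLOW(<S>) = {$, v}
FOLLOW(<B>) = {$, v}
FOLLOW(<C>) = {$, v}
Cell M[<C>, v] receives both <C> ::= ε and <C> ::= <S> v <B> — the grammar is not LL(1).

No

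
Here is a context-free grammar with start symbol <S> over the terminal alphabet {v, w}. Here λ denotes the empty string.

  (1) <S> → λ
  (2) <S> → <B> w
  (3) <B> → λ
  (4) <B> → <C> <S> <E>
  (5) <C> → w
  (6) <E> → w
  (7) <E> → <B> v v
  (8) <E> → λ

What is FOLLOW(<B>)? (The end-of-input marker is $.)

{v, w}

FIRST(<C>): from <C>→w we get {w}. So FIRST(<C>) = {w}.
FIRST(<B>): from <B>→λ we get {λ}; from <B>→<C> <S> <E> we get {w}. So FIRST(<B>) = {λ, w}.
FIRST(<S>): from <S>→λ we get {λ}; from <S>→<B> w we get {w}. So FIRST(<S>) = {λ, w}.
FIRST(<E>): from <E>→w we get {w}; from <E>→<B> v v we get {v, w}; from <E>→λ we get {λ}. So FIRST(<E>) = {λ, v, w}.
FOLLOW(<S>) includes $ since <S> is the start symbol.
FOLLOW(<B>): in <S>→<B> w, <B> is followed by w with FIRST {w}; in <E>→<B> v v, <B> is followed by v v with FIRST {v}. Thus FOLLOW(<B>) = {v, w}.
FOLLOW(<S>): in <B>→<C> <S> <E>, <S> is followed by <E> with FIRST {λ, v, w}; in <B>→<C> <S> <E>, the suffix after <S> is nullable, so FOLLOW(<S>) ⊇ FOLLOW(<B>) = {v, w}. Thus FOLLOW(<S>) = {$, v, w}.
FOLLOW(<C>): in <B>→<C> <S> <E>, <C> is followed by <S> <E> with FIRST {λ, v, w}; in <B>→<C> <S> <E>, the suffix after <C> is nullable, so FOLLOW(<C>) ⊇ FOLLOW(<B>) = {v, w}. Thus FOLLOW(<C>) = {v, w}.
FOLLOW(<E>): in <B>→<C> <S> <E>, the suffix after <E> is empty, so FOLLOW(<E>) ⊇ FOLLOW(<B>) = {v, w}. Thus FOLLOW(<E>) = {v, w}.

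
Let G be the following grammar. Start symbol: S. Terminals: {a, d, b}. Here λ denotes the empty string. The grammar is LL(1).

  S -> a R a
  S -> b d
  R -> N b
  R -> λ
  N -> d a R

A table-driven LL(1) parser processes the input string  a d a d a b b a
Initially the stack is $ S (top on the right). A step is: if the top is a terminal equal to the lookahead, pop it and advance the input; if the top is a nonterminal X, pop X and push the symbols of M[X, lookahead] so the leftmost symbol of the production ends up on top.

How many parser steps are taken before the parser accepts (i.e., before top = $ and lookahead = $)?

14

      Stack          Input              Action
   1  $ S            a d a d a b b a $  expand S -> a R a
   2  $ a R a        a d a d a b b a $  match a
   3  $ a R          d a d a b b a $    expand R -> N b
   4  $ a b N        d a d a b b a $    expand N -> d a R
   5  $ a b R a d    d a d a b b a $    match d
   6  $ a b R a      a d a b b a $      match a
   7  $ a b R        d a b b a $        expand R -> N b
   8  $ a b b N      d a b b a $        expand N -> d a R
   9  $ a b b R a d  d a b b a $        match d
  10  $ a b b R a    a b b a $          match a
  11  $ a b b R      b b a $            expand R -> λ
  12  $ a b b        b b a $            match b
  13  $ a b          b a $              match b
  14  $ a            a $                match a
Accept reached after 14 steps.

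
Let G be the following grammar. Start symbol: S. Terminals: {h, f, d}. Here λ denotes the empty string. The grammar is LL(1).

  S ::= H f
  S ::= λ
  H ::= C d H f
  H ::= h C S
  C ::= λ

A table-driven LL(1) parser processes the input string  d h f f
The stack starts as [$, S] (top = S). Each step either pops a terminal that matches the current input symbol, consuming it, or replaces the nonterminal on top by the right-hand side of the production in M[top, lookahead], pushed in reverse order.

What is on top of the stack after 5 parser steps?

h

step 1: stack=$ S  input=d h f f $  — expand S ::= H f
step 2: stack=$ f H  input=d h f f $  — expand H ::= C d H f
step 3: stack=$ f f H d C  input=d h f f $  — expand C ::= λ
step 4: stack=$ f f H d  input=d h f f $  — match d
step 5: stack=$ f f H  input=h f f $  — expand H ::= h C S
Stack after step 5: $ f f S C h (top = h).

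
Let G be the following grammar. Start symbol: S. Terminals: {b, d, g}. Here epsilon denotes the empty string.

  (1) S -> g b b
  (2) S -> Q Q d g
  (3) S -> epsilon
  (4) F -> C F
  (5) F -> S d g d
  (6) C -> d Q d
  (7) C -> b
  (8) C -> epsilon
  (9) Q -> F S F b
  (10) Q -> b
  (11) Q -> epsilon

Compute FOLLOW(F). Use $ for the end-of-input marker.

FIRST(C): from C->d Q d we get {d}; from C->b we get {b}; from C->epsilon we get {epsilon}. So FIRST(C) = {epsilon, b, d}.
FIRST(S): from S->g b b we get {g}; from S->Q Q d g we get {b, d, g}; from S->epsilon we get {epsilon}. So FIRST(S) = {epsilon, b, d, g}.
FIRST(F): from F->C F we get {b, d, g}; from F->S d g d we get {b, d, g}. So FIRST(F) = {b, d, g}.
FIRST(Q): from Q->F S F b we get {b, d, g}; from Q->b we get {b}; from Q->epsilon we get {epsilon}. So FIRST(Q) = {epsilon, b, d, g}.
FOLLOW(S) includes $ since S is the start symbol.
FOLLOW(S): in F->S d g d, S is followed by d g d with FIRST {d}; in Q->F S F b, S is followed by F b with FIRST {b, d, g}. Thus FOLLOW(S) = {$, b, d, g}.
FOLLOW(F): in F->C F, the suffix after F is empty (adds nothing new); in Q->F S F b (occurrence 1), F is followed by S F b with FIRST {b, d, g}; in Q->F S F b (occurrence 2), F is followed by b with FIRST {b}. Thus FOLLOW(F) = {b, d, g}.
FOLLOW(C): in F->C F, C is followed by F with FIRST {b, d, g}. Thus FOLLOW(C) = {b, d, g}.
FOLLOW(Q): in S->Q Q d g (occurrence 1), Q is followed by Q d g with FIRST {b, d, g}; in S->Q Q d g (occurrence 2), Q is followed by d g with FIRST {d}; in C->d Q d, Q is followed by d with FIRST {d}. Thus FOLLOW(Q) = {b, d, g}.

{b, d, g}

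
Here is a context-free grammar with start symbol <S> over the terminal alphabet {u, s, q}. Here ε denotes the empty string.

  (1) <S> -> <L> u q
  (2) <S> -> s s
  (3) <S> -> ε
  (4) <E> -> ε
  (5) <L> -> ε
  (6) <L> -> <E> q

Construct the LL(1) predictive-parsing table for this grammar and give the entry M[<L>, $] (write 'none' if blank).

none

FIRST(<E>) = {ε}
FIRST(<L>) = {ε, q}  (via <E> q)
FIRST(<S>) = {ε, q, s, u}  (via <L> u q)
FOLLOW(<S>) includes $ since <S> is the start symbol.
FOLLOW(<L>): in <S>-><L> u q, <L> is followed by u q with FIRST {u}. Thus FOLLOW(<L>) = {u}.
For <L> -> ε: FIRST(ε) = {ε}, so it goes in M[<L>, t] for t ∈ {}; since ε ∈ FIRST, also for every t ∈ FOLLOW(<L>) = {u}.
For <L> -> <E> q: FIRST(<E> q) = {q}, so it goes in M[<L>, t] for t ∈ {q}.
None of these place a production in M[<L>, $].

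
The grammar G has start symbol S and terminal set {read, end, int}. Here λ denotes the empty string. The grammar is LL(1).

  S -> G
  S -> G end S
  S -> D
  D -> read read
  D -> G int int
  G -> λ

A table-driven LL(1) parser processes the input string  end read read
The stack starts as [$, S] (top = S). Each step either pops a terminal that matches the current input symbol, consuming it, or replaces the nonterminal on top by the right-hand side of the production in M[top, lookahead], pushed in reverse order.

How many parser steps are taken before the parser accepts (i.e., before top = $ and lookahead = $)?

     Stack        Input            Action
  1  $ S          end read read $  expand S -> G end S
  2  $ S end G    end read read $  expand G -> λ
  3  $ S end      end read read $  match end
  4  $ S          read read $      expand S -> D
  5  $ D          read read $      expand D -> read read
  6  $ read read  read read $      match read
  7  $ read       read $           match read
Accept reached after 7 steps.

7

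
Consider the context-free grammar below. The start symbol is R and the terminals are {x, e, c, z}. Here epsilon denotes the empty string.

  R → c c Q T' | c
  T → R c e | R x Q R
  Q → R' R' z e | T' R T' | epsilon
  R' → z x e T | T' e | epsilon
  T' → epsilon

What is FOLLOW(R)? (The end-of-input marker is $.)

FIRST(R): from R→c c Q T' we get {c}; from R→c we get {c}. So FIRST(R) = {c}.
FIRST(T'): from T'→epsilon we get {epsilon}. So FIRST(T') = {epsilon}.
FIRST(T): from T→R c e we get {c}; from T→R x Q R we get {c}. So FIRST(T) = {c}.
FIRST(R'): from R'→z x e T we get {z}; from R'→T' e we get {e}; from R'→epsilon we get {epsilon}. So FIRST(R') = {epsilon, e, z}.
FIRST(Q): from Q→R' R' z e we get {e, z}; from Q→T' R T' we get {c}; from Q→epsilon we get {epsilon}. So FIRST(Q) = {epsilon, c, e, z}.
FOLLOW(R) includes $ since R is the start symbol.
FOLLOW(R'): in Q→R' R' z e (occurrence 1), R' is followed by R' z e with FIRST {e, z}; in Q→R' R' z e (occurrence 2), R' is followed by z e with FIRST {z}. Thus FOLLOW(R') = {e, z}.
FOLLOW(T): in R'→z x e T, the suffix after T is empty, so FOLLOW(T) ⊇ FOLLOW(R') = {e, z}. Thus FOLLOW(T) = {e, z}.
FOLLOW(R): in T→R c e, R is followed by c e with FIRST {c}; in T→R x Q R (occurrence 1), R is followed by x Q R with FIRST {x}; in T→R x Q R (occurrence 2), the suffix after R is empty, so FOLLOW(R) ⊇ FOLLOW(T) = {e, z}; in Q→T' R T', R is followed by T' with FIRST {epsilon}; in Q→T' R T', the suffix after R is nullable, so FOLLOW(R) ⊇ FOLLOW(Q) = {$, c, e, x, z}. Thus FOLLOW(R) = {$, c, e, x, z}.
FOLLOW(Q): in R→c c Q T', Q is followed by T' with FIRST {epsilon}; in R→c c Q T', the suffix after Q is nullable, so FOLLOW(Q) ⊇ FOLLOW(R) = {$, c, e, x, z}; in T→R x Q R, Q is followed by R with FIRST {c}. Thus FOLLOW(Q) = {$, c, e, x, z}.
FOLLOW(T'): in R→c c Q T', the suffix after T' is empty, so FOLLOW(T') ⊇ FOLLOW(R) = {$, c, e, x, z}; in Q→T' R T' (occurrence 1), T' is followed by R T' with FIRST {c}; in Q→T' R T' (occurrence 2), the suffix after T' is empty, so FOLLOW(T') ⊇ FOLLOW(Q) = {$, c, e, x, z}; in R'→T' e, T' is followed by e with FIRST {e}. Thus FOLLOW(T') = {$, c, e, x, z}.

{$, c, e, x, z}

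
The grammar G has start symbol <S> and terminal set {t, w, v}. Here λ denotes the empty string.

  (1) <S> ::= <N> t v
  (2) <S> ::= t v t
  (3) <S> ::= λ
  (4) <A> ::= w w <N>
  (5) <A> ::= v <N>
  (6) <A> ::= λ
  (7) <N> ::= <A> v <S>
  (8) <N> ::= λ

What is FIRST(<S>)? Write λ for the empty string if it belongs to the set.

FIRST(<A>): from <A>::=w w <N> we get {w}; from <A>::=v <N> we get {v}; from <A>::=λ we get {λ}. So FIRST(<A>) = {λ, v, w}.
FIRST(<N>): from <N>::=<A> v <S> we get {v, w}; from <N>::=λ we get {λ}. So FIRST(<N>) = {λ, v, w}.
FIRST(<S>): from <S>::=<N> t v we get {t, v, w}; from <S>::=t v t we get {t}; from <S>::=λ we get {λ}. So FIRST(<S>) = {λ, t, v, w}.

{λ, t, v, w}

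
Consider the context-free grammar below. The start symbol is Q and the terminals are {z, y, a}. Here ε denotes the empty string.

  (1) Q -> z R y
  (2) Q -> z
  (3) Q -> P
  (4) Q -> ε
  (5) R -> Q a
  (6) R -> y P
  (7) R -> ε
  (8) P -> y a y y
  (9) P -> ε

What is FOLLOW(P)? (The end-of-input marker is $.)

FIRST(P) = {ε, y}
FIRST(Q) = {ε, y, z}  (via P)
FIRST(R) = {ε, a, y, z}  (via Q a)
FOLLOW(Q) includes $ since Q is the start symbol.
FOLLOW(Q): in R->Q a, Q is followed by a with FIRST {a}. Thus FOLLOW(Q) = {$, a}.
FOLLOW(R): in Q->z R y, R is followed by y with FIRST {y}. Thus FOLLOW(R) = {y}.
FOLLOW(P): in Q->P, the suffix after P is empty, so FOLLOW(P) ⊇ FOLLOW(Q) = {$, a}; in R->y P, the suffix after P is empty, so FOLLOW(P) ⊇ FOLLOW(R) = {y}. Thus FOLLOW(P) = {$, a, y}.

{$, a, y}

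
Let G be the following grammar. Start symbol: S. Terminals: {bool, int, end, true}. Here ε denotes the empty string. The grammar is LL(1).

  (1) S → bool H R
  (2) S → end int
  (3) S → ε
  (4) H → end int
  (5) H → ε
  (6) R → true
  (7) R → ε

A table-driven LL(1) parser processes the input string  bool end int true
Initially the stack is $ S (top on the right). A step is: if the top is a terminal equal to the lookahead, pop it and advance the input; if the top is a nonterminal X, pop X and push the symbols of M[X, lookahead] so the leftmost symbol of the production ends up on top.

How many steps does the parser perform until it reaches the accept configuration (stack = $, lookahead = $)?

step 1: stack=$ S  input=bool end int true $  — expand S → bool H R
step 2: stack=$ R H bool  input=bool end int true $  — match bool
step 3: stack=$ R H  input=end int true $  — expand H → end int
step 4: stack=$ R int end  input=end int true $  — match end
step 5: stack=$ R int  input=int true $  — match int
step 6: stack=$ R  input=true $  — expand R → true
step 7: stack=$ true  input=true $  — match true
Accept reached after 7 steps.

7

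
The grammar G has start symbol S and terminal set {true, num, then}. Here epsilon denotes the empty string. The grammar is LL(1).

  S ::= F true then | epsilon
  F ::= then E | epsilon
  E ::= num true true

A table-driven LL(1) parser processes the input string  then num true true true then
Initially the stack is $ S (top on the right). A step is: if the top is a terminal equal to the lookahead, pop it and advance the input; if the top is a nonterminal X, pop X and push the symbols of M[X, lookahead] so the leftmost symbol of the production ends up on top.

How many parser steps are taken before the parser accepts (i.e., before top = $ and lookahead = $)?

9

     Stack                      Input                           Action
  1  $ S                        then num true true true then $  expand S ::= F true then
  2  $ then true F              then num true true true then $  expand F ::= then E
  3  $ then true E then         then num true true true then $  match then
  4  $ then true E              num true true true then $       expand E ::= num true true
  5  $ then true true true num  num true true true then $       match num
  6  $ then true true true      true true true then $           match true
  7  $ then true true           true true then $                match true
  8  $ then true                true then $                     match true
  9  $ then                     then $                          match then
Accept reached after 9 steps.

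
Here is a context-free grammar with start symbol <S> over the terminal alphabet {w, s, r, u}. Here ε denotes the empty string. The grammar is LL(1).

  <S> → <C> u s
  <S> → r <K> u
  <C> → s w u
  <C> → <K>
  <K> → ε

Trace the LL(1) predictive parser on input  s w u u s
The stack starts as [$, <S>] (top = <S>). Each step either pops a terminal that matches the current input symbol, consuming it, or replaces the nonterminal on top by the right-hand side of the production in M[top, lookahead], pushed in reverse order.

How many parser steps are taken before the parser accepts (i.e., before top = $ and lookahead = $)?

     Stack        Input        Action
  1  $ <S>        s w u u s $  expand <S> → <C> u s
  2  $ s u <C>    s w u u s $  expand <C> → s w u
  3  $ s u u w s  s w u u s $  match s
  4  $ s u u w    w u u s $    match w
  5  $ s u u      u u s $      match u
  6  $ s u        u s $        match u
  7  $ s          s $          match s
Accept reached after 7 steps.

7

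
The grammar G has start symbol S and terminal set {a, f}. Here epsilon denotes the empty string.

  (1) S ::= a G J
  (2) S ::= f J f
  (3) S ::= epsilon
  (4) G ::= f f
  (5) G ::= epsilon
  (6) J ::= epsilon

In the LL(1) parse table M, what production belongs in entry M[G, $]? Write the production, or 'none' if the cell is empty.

G ::= epsilon

FIRST(S): from S::=a G J we get {a}; from S::=f J f we get {f}; from S::=epsilon we get {epsilon}. So FIRST(S) = {epsilon, a, f}.
FIRST(G): from G::=f f we get {f}; from G::=epsilon we get {epsilon}. So FIRST(G) = {epsilon, f}.
FIRST(J): from J::=epsilon we get {epsilon}. So FIRST(J) = {epsilon}.
FOLLOW(S) includes $ since S is the start symbol.
FOLLOW(S): S appears on no right-hand side. Thus FOLLOW(S) = {$}.
FOLLOW(G): in S::=a G J, G is followed by J with FIRST {epsilon}; in S::=a G J, the suffix after G is nullable, so FOLLOW(G) ⊇ FOLLOW(S) = {$}. Thus FOLLOW(G) = {$}.
For G ::= f f: FIRST(f f) = {f}, so it goes in M[G, t] for t ∈ {f}.
For G ::= epsilon: FIRST(epsilon) = {epsilon}, so it goes in M[G, t] for t ∈ {}; since epsilon ∈ FIRST, also for every t ∈ FOLLOW(G) = {$}.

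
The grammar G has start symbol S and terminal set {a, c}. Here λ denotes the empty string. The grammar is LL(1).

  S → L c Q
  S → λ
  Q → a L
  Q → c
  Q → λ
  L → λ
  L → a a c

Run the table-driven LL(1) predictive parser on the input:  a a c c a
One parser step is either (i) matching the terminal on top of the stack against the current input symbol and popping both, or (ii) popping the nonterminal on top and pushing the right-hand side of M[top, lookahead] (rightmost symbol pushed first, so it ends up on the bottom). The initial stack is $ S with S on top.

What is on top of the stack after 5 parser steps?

c

     Stack        Input        Action
  1  $ S          a a c c a $  expand S → L c Q
  2  $ Q c L      a a c c a $  expand L → a a c
  3  $ Q c c a a  a a c c a $  match a
  4  $ Q c c a    a c c a $    match a
  5  $ Q c c      c c a $      match c
Stack after step 5: $ Q c (top = c).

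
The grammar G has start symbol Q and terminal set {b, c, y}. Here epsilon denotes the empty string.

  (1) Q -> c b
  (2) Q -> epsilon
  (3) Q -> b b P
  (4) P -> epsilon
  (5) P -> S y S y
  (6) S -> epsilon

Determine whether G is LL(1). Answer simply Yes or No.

Yes

FIRST(Q) = {epsilon, b, c}
FIRST(P) = {epsilon, y}
FIRST(S) = {epsilon}
FOLLOW(Q) = {$}
FOLLOW(P) = {$}
FOLLOW(S) = {y}
Each cell of M receives at most one production.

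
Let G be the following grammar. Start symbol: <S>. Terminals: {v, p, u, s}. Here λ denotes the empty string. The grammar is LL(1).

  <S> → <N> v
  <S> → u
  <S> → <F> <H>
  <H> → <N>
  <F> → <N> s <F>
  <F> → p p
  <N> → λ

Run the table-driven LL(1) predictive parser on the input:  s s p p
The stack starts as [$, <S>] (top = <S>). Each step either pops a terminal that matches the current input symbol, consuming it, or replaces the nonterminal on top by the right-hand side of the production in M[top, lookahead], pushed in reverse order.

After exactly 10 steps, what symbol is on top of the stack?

<H>

      Stack            Input      Action
   1  $ <S>            s s p p $  expand <S> → <F> <H>
   2  $ <H> <F>        s s p p $  expand <F> → <N> s <F>
   3  $ <H> <F> s <N>  s s p p $  expand <N> → λ
   4  $ <H> <F> s      s s p p $  match s
   5  $ <H> <F>        s p p $    expand <F> → <N> s <F>
   6  $ <H> <F> s <N>  s p p $    expand <N> → λ
   7  $ <H> <F> s      s p p $    match s
   8  $ <H> <F>        p p $      expand <F> → p p
   9  $ <H> p p        p p $      match p
  10  $ <H> p          p $        match p
Stack after step 10: $ <H> (top = <H>).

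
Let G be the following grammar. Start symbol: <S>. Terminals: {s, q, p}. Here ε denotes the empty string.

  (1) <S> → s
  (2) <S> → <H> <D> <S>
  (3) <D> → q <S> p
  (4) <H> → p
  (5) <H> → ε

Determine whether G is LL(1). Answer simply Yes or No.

Yes

FIRST(<S>) = {p, q, s}
FIRST(<D>) = {q}
FIRST(<H>) = {ε, p}
FOLLOW(<S>) = {$, p}
FOLLOW(<D>) = {p, q, s}
FOLLOW(<H>) = {q}
Each cell of M receives at most one production.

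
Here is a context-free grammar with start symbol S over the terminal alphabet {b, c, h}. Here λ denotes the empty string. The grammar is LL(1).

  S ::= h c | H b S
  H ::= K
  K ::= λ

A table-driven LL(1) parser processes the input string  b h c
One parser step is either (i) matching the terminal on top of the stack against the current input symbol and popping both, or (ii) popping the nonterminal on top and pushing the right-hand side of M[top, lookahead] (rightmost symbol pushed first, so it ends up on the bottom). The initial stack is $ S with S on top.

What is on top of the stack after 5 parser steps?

h

     Stack    Input    Action
  1  $ S      b h c $  expand S ::= H b S
  2  $ S b H  b h c $  expand H ::= K
  3  $ S b K  b h c $  expand K ::= λ
  4  $ S b    b h c $  match b
  5  $ S      h c $    expand S ::= h c
Stack after step 5: $ c h (top = h).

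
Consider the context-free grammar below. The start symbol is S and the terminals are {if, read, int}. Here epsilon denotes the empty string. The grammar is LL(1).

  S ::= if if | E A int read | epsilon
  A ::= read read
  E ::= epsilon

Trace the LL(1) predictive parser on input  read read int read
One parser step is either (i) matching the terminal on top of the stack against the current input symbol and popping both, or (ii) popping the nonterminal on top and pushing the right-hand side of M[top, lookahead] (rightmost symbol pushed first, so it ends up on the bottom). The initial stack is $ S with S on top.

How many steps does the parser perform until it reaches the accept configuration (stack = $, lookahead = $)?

7

step 1: stack=$ S  input=read read int read $  — expand S ::= E A int read
step 2: stack=$ read int A E  input=read read int read $  — expand E ::= epsilon
step 3: stack=$ read int A  input=read read int read $  — expand A ::= read read
step 4: stack=$ read int read read  input=read read int read $  — match read
step 5: stack=$ read int read  input=read int read $  — match read
step 6: stack=$ read int  input=int read $  — match int
step 7: stack=$ read  input=read $  — match read
Accept reached after 7 steps.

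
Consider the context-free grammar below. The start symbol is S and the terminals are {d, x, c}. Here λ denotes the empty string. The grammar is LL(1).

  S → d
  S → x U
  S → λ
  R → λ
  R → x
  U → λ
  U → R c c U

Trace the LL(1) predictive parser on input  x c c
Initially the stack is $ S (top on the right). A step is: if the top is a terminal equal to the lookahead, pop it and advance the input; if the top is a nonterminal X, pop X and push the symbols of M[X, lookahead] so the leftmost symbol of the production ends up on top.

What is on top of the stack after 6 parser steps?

U

     Stack      Input    Action
  1  $ S        x c c $  expand S → x U
  2  $ U x      x c c $  match x
  3  $ U        c c $    expand U → R c c U
  4  $ U c c R  c c $    expand R → λ
  5  $ U c c    c c $    match c
  6  $ U c      c $      match c
Stack after step 6: $ U (top = U).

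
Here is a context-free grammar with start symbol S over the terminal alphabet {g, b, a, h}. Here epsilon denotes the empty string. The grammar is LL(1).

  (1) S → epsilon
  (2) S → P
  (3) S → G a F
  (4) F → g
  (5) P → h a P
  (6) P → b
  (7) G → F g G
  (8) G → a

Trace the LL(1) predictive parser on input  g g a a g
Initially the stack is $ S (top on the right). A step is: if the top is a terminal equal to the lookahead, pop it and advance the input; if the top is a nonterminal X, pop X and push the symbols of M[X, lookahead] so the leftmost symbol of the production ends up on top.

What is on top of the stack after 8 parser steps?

F

     Stack        Input        Action
  1  $ S          g g a a g $  expand S → G a F
  2  $ F a G      g g a a g $  expand G → F g G
  3  $ F a G g F  g g a a g $  expand F → g
  4  $ F a G g g  g g a a g $  match g
  5  $ F a G g    g a a g $    match g
  6  $ F a G      a a g $      expand G → a
  7  $ F a a      a a g $      match a
  8  $ F a        a g $        match a
Stack after step 8: $ F (top = F).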